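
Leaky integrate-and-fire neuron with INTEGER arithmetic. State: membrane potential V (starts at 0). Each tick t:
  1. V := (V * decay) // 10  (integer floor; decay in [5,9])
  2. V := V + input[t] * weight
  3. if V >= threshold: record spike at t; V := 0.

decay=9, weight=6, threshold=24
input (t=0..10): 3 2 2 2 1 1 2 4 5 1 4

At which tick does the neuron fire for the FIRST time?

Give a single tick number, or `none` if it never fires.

Answer: 1

Derivation:
t=0: input=3 -> V=18
t=1: input=2 -> V=0 FIRE
t=2: input=2 -> V=12
t=3: input=2 -> V=22
t=4: input=1 -> V=0 FIRE
t=5: input=1 -> V=6
t=6: input=2 -> V=17
t=7: input=4 -> V=0 FIRE
t=8: input=5 -> V=0 FIRE
t=9: input=1 -> V=6
t=10: input=4 -> V=0 FIRE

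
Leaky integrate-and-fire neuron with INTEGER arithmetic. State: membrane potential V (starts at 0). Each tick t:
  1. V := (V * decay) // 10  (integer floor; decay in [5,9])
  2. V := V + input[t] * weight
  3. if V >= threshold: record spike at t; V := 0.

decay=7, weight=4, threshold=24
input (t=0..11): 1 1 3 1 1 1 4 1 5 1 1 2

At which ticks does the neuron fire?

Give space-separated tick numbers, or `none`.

Answer: 6

Derivation:
t=0: input=1 -> V=4
t=1: input=1 -> V=6
t=2: input=3 -> V=16
t=3: input=1 -> V=15
t=4: input=1 -> V=14
t=5: input=1 -> V=13
t=6: input=4 -> V=0 FIRE
t=7: input=1 -> V=4
t=8: input=5 -> V=22
t=9: input=1 -> V=19
t=10: input=1 -> V=17
t=11: input=2 -> V=19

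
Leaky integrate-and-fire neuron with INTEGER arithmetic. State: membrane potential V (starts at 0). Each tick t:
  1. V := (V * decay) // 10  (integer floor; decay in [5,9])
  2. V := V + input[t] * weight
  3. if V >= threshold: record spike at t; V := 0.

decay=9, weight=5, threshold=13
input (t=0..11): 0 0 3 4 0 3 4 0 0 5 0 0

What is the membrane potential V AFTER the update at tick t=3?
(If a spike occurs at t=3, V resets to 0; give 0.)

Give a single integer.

t=0: input=0 -> V=0
t=1: input=0 -> V=0
t=2: input=3 -> V=0 FIRE
t=3: input=4 -> V=0 FIRE
t=4: input=0 -> V=0
t=5: input=3 -> V=0 FIRE
t=6: input=4 -> V=0 FIRE
t=7: input=0 -> V=0
t=8: input=0 -> V=0
t=9: input=5 -> V=0 FIRE
t=10: input=0 -> V=0
t=11: input=0 -> V=0

Answer: 0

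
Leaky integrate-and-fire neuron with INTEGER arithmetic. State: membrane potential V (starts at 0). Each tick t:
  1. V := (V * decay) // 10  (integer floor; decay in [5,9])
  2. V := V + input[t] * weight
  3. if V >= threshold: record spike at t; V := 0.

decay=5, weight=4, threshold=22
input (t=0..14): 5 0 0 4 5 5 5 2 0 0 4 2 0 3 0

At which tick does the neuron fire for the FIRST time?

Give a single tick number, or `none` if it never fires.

t=0: input=5 -> V=20
t=1: input=0 -> V=10
t=2: input=0 -> V=5
t=3: input=4 -> V=18
t=4: input=5 -> V=0 FIRE
t=5: input=5 -> V=20
t=6: input=5 -> V=0 FIRE
t=7: input=2 -> V=8
t=8: input=0 -> V=4
t=9: input=0 -> V=2
t=10: input=4 -> V=17
t=11: input=2 -> V=16
t=12: input=0 -> V=8
t=13: input=3 -> V=16
t=14: input=0 -> V=8

Answer: 4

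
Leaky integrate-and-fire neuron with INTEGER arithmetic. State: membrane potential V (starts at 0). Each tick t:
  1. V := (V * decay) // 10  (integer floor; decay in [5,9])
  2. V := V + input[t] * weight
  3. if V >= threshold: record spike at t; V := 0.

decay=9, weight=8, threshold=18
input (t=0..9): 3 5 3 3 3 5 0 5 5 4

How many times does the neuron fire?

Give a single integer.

t=0: input=3 -> V=0 FIRE
t=1: input=5 -> V=0 FIRE
t=2: input=3 -> V=0 FIRE
t=3: input=3 -> V=0 FIRE
t=4: input=3 -> V=0 FIRE
t=5: input=5 -> V=0 FIRE
t=6: input=0 -> V=0
t=7: input=5 -> V=0 FIRE
t=8: input=5 -> V=0 FIRE
t=9: input=4 -> V=0 FIRE

Answer: 9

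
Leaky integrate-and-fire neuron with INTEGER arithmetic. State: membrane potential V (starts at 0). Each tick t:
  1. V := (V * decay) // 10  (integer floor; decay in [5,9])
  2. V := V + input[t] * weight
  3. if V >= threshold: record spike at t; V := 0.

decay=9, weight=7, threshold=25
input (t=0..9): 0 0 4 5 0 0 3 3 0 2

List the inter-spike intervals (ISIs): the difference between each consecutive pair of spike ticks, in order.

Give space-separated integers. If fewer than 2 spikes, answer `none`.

Answer: 1 4

Derivation:
t=0: input=0 -> V=0
t=1: input=0 -> V=0
t=2: input=4 -> V=0 FIRE
t=3: input=5 -> V=0 FIRE
t=4: input=0 -> V=0
t=5: input=0 -> V=0
t=6: input=3 -> V=21
t=7: input=3 -> V=0 FIRE
t=8: input=0 -> V=0
t=9: input=2 -> V=14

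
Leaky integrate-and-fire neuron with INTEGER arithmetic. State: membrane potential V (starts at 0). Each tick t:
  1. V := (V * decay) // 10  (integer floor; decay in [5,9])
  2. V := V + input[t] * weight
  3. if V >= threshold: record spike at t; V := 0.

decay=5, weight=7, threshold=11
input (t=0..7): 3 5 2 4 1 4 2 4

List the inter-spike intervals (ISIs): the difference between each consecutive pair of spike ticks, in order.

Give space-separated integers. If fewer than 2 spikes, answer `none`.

t=0: input=3 -> V=0 FIRE
t=1: input=5 -> V=0 FIRE
t=2: input=2 -> V=0 FIRE
t=3: input=4 -> V=0 FIRE
t=4: input=1 -> V=7
t=5: input=4 -> V=0 FIRE
t=6: input=2 -> V=0 FIRE
t=7: input=4 -> V=0 FIRE

Answer: 1 1 1 2 1 1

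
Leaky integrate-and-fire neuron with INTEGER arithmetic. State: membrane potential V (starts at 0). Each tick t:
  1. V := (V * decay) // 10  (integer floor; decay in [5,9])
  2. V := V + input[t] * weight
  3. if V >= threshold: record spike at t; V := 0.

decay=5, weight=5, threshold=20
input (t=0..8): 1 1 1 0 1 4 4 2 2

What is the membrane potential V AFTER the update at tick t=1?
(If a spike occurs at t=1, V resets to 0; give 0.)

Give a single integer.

Answer: 7

Derivation:
t=0: input=1 -> V=5
t=1: input=1 -> V=7
t=2: input=1 -> V=8
t=3: input=0 -> V=4
t=4: input=1 -> V=7
t=5: input=4 -> V=0 FIRE
t=6: input=4 -> V=0 FIRE
t=7: input=2 -> V=10
t=8: input=2 -> V=15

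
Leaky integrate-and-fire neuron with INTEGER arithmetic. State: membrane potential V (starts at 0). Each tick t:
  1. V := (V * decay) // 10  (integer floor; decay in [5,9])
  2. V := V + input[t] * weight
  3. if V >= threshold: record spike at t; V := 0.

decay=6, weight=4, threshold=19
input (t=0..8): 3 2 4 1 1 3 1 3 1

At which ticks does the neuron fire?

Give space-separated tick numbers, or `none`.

t=0: input=3 -> V=12
t=1: input=2 -> V=15
t=2: input=4 -> V=0 FIRE
t=3: input=1 -> V=4
t=4: input=1 -> V=6
t=5: input=3 -> V=15
t=6: input=1 -> V=13
t=7: input=3 -> V=0 FIRE
t=8: input=1 -> V=4

Answer: 2 7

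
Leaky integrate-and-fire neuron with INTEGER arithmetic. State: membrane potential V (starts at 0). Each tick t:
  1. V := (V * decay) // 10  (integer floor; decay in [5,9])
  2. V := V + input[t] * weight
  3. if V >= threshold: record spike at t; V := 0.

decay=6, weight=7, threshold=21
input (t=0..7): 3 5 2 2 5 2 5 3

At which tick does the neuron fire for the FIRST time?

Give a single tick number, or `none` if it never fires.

Answer: 0

Derivation:
t=0: input=3 -> V=0 FIRE
t=1: input=5 -> V=0 FIRE
t=2: input=2 -> V=14
t=3: input=2 -> V=0 FIRE
t=4: input=5 -> V=0 FIRE
t=5: input=2 -> V=14
t=6: input=5 -> V=0 FIRE
t=7: input=3 -> V=0 FIRE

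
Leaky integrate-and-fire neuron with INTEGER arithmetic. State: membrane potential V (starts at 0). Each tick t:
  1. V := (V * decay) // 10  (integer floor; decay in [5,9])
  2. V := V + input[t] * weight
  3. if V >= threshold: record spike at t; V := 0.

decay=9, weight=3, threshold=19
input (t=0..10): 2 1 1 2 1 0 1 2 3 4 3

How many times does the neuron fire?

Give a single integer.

t=0: input=2 -> V=6
t=1: input=1 -> V=8
t=2: input=1 -> V=10
t=3: input=2 -> V=15
t=4: input=1 -> V=16
t=5: input=0 -> V=14
t=6: input=1 -> V=15
t=7: input=2 -> V=0 FIRE
t=8: input=3 -> V=9
t=9: input=4 -> V=0 FIRE
t=10: input=3 -> V=9

Answer: 2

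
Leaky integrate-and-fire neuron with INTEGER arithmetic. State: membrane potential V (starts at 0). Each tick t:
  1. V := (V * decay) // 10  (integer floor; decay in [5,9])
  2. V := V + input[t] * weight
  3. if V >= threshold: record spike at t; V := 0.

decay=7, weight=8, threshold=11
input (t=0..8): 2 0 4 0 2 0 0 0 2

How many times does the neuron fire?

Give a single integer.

t=0: input=2 -> V=0 FIRE
t=1: input=0 -> V=0
t=2: input=4 -> V=0 FIRE
t=3: input=0 -> V=0
t=4: input=2 -> V=0 FIRE
t=5: input=0 -> V=0
t=6: input=0 -> V=0
t=7: input=0 -> V=0
t=8: input=2 -> V=0 FIRE

Answer: 4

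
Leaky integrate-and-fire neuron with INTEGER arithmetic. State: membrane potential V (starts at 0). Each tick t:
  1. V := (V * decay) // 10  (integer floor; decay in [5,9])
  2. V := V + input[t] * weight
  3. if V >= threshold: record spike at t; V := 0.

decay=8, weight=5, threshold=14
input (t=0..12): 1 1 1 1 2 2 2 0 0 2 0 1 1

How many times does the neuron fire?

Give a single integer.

Answer: 3

Derivation:
t=0: input=1 -> V=5
t=1: input=1 -> V=9
t=2: input=1 -> V=12
t=3: input=1 -> V=0 FIRE
t=4: input=2 -> V=10
t=5: input=2 -> V=0 FIRE
t=6: input=2 -> V=10
t=7: input=0 -> V=8
t=8: input=0 -> V=6
t=9: input=2 -> V=0 FIRE
t=10: input=0 -> V=0
t=11: input=1 -> V=5
t=12: input=1 -> V=9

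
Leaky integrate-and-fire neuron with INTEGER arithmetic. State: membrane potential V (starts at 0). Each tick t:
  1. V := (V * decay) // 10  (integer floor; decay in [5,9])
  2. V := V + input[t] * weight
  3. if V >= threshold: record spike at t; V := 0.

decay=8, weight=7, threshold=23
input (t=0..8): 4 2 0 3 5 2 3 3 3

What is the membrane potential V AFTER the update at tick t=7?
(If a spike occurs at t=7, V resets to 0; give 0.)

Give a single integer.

t=0: input=4 -> V=0 FIRE
t=1: input=2 -> V=14
t=2: input=0 -> V=11
t=3: input=3 -> V=0 FIRE
t=4: input=5 -> V=0 FIRE
t=5: input=2 -> V=14
t=6: input=3 -> V=0 FIRE
t=7: input=3 -> V=21
t=8: input=3 -> V=0 FIRE

Answer: 21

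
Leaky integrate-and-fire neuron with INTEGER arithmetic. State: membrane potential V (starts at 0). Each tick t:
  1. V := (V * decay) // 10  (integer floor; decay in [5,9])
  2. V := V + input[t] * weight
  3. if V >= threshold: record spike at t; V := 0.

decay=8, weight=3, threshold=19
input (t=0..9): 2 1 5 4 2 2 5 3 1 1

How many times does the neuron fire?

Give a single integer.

Answer: 2

Derivation:
t=0: input=2 -> V=6
t=1: input=1 -> V=7
t=2: input=5 -> V=0 FIRE
t=3: input=4 -> V=12
t=4: input=2 -> V=15
t=5: input=2 -> V=18
t=6: input=5 -> V=0 FIRE
t=7: input=3 -> V=9
t=8: input=1 -> V=10
t=9: input=1 -> V=11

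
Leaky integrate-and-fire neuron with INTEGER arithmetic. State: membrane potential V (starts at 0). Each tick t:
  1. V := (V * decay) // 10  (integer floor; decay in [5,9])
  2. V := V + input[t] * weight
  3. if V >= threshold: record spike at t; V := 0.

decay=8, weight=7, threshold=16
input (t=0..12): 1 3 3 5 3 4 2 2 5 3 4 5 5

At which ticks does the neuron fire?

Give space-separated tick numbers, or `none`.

t=0: input=1 -> V=7
t=1: input=3 -> V=0 FIRE
t=2: input=3 -> V=0 FIRE
t=3: input=5 -> V=0 FIRE
t=4: input=3 -> V=0 FIRE
t=5: input=4 -> V=0 FIRE
t=6: input=2 -> V=14
t=7: input=2 -> V=0 FIRE
t=8: input=5 -> V=0 FIRE
t=9: input=3 -> V=0 FIRE
t=10: input=4 -> V=0 FIRE
t=11: input=5 -> V=0 FIRE
t=12: input=5 -> V=0 FIRE

Answer: 1 2 3 4 5 7 8 9 10 11 12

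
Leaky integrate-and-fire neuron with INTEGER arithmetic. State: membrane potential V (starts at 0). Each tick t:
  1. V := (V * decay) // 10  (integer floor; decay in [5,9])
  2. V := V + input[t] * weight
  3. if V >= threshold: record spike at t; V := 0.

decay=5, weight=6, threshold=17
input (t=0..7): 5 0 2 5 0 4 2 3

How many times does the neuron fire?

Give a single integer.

t=0: input=5 -> V=0 FIRE
t=1: input=0 -> V=0
t=2: input=2 -> V=12
t=3: input=5 -> V=0 FIRE
t=4: input=0 -> V=0
t=5: input=4 -> V=0 FIRE
t=6: input=2 -> V=12
t=7: input=3 -> V=0 FIRE

Answer: 4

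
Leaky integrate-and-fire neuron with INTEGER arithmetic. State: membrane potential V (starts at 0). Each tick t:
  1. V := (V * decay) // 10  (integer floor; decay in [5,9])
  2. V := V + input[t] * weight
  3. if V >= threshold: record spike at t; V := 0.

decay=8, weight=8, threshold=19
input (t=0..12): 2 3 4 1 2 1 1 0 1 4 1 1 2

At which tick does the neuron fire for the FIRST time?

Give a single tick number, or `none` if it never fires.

t=0: input=2 -> V=16
t=1: input=3 -> V=0 FIRE
t=2: input=4 -> V=0 FIRE
t=3: input=1 -> V=8
t=4: input=2 -> V=0 FIRE
t=5: input=1 -> V=8
t=6: input=1 -> V=14
t=7: input=0 -> V=11
t=8: input=1 -> V=16
t=9: input=4 -> V=0 FIRE
t=10: input=1 -> V=8
t=11: input=1 -> V=14
t=12: input=2 -> V=0 FIRE

Answer: 1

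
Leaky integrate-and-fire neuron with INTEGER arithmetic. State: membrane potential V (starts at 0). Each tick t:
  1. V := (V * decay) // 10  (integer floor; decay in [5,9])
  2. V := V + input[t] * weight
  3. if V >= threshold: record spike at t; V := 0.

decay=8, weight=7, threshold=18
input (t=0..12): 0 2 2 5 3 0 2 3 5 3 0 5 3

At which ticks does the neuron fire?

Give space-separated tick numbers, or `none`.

t=0: input=0 -> V=0
t=1: input=2 -> V=14
t=2: input=2 -> V=0 FIRE
t=3: input=5 -> V=0 FIRE
t=4: input=3 -> V=0 FIRE
t=5: input=0 -> V=0
t=6: input=2 -> V=14
t=7: input=3 -> V=0 FIRE
t=8: input=5 -> V=0 FIRE
t=9: input=3 -> V=0 FIRE
t=10: input=0 -> V=0
t=11: input=5 -> V=0 FIRE
t=12: input=3 -> V=0 FIRE

Answer: 2 3 4 7 8 9 11 12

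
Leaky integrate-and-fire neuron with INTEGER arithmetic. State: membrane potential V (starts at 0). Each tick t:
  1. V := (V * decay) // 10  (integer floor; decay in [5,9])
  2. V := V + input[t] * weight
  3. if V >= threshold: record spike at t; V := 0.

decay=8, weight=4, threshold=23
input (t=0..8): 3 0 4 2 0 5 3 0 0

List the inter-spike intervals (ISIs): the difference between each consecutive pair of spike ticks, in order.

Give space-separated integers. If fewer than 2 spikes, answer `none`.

t=0: input=3 -> V=12
t=1: input=0 -> V=9
t=2: input=4 -> V=0 FIRE
t=3: input=2 -> V=8
t=4: input=0 -> V=6
t=5: input=5 -> V=0 FIRE
t=6: input=3 -> V=12
t=7: input=0 -> V=9
t=8: input=0 -> V=7

Answer: 3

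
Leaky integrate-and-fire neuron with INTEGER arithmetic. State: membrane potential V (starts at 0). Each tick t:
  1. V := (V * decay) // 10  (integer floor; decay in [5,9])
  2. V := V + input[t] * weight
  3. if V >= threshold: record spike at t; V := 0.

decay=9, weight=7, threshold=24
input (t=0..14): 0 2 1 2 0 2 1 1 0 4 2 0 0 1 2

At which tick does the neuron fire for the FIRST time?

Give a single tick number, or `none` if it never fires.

Answer: 3

Derivation:
t=0: input=0 -> V=0
t=1: input=2 -> V=14
t=2: input=1 -> V=19
t=3: input=2 -> V=0 FIRE
t=4: input=0 -> V=0
t=5: input=2 -> V=14
t=6: input=1 -> V=19
t=7: input=1 -> V=0 FIRE
t=8: input=0 -> V=0
t=9: input=4 -> V=0 FIRE
t=10: input=2 -> V=14
t=11: input=0 -> V=12
t=12: input=0 -> V=10
t=13: input=1 -> V=16
t=14: input=2 -> V=0 FIRE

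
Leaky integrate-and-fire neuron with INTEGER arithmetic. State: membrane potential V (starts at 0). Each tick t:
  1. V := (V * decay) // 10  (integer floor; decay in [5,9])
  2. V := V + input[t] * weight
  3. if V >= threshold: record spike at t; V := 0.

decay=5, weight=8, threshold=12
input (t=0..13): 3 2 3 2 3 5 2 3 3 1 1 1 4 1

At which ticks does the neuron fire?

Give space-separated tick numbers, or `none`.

t=0: input=3 -> V=0 FIRE
t=1: input=2 -> V=0 FIRE
t=2: input=3 -> V=0 FIRE
t=3: input=2 -> V=0 FIRE
t=4: input=3 -> V=0 FIRE
t=5: input=5 -> V=0 FIRE
t=6: input=2 -> V=0 FIRE
t=7: input=3 -> V=0 FIRE
t=8: input=3 -> V=0 FIRE
t=9: input=1 -> V=8
t=10: input=1 -> V=0 FIRE
t=11: input=1 -> V=8
t=12: input=4 -> V=0 FIRE
t=13: input=1 -> V=8

Answer: 0 1 2 3 4 5 6 7 8 10 12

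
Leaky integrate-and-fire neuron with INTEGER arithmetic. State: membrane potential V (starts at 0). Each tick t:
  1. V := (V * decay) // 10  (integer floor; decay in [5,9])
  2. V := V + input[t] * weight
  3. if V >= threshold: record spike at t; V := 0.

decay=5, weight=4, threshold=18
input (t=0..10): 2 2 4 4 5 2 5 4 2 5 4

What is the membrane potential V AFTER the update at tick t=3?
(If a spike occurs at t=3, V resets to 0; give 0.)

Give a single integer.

Answer: 16

Derivation:
t=0: input=2 -> V=8
t=1: input=2 -> V=12
t=2: input=4 -> V=0 FIRE
t=3: input=4 -> V=16
t=4: input=5 -> V=0 FIRE
t=5: input=2 -> V=8
t=6: input=5 -> V=0 FIRE
t=7: input=4 -> V=16
t=8: input=2 -> V=16
t=9: input=5 -> V=0 FIRE
t=10: input=4 -> V=16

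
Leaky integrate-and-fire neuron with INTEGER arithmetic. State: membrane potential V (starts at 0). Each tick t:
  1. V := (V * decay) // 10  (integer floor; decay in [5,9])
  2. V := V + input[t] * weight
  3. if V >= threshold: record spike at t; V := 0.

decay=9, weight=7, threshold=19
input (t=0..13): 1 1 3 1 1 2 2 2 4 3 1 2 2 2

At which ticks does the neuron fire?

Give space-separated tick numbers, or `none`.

Answer: 2 5 7 8 9 11 13

Derivation:
t=0: input=1 -> V=7
t=1: input=1 -> V=13
t=2: input=3 -> V=0 FIRE
t=3: input=1 -> V=7
t=4: input=1 -> V=13
t=5: input=2 -> V=0 FIRE
t=6: input=2 -> V=14
t=7: input=2 -> V=0 FIRE
t=8: input=4 -> V=0 FIRE
t=9: input=3 -> V=0 FIRE
t=10: input=1 -> V=7
t=11: input=2 -> V=0 FIRE
t=12: input=2 -> V=14
t=13: input=2 -> V=0 FIRE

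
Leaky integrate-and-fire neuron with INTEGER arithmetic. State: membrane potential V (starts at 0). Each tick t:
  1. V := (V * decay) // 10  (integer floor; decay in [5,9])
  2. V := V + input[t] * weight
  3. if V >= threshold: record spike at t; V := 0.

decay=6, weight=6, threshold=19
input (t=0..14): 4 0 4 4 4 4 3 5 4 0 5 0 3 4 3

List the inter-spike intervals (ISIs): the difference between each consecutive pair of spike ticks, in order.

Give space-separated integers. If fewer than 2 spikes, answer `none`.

Answer: 2 1 1 1 2 1 2 3

Derivation:
t=0: input=4 -> V=0 FIRE
t=1: input=0 -> V=0
t=2: input=4 -> V=0 FIRE
t=3: input=4 -> V=0 FIRE
t=4: input=4 -> V=0 FIRE
t=5: input=4 -> V=0 FIRE
t=6: input=3 -> V=18
t=7: input=5 -> V=0 FIRE
t=8: input=4 -> V=0 FIRE
t=9: input=0 -> V=0
t=10: input=5 -> V=0 FIRE
t=11: input=0 -> V=0
t=12: input=3 -> V=18
t=13: input=4 -> V=0 FIRE
t=14: input=3 -> V=18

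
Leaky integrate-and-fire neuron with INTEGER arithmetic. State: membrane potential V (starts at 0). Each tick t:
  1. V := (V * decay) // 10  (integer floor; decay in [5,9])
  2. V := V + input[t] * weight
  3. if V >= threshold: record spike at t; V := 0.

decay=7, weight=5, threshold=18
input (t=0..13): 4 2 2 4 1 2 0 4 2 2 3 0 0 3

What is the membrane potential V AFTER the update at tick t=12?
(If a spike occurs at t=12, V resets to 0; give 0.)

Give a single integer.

t=0: input=4 -> V=0 FIRE
t=1: input=2 -> V=10
t=2: input=2 -> V=17
t=3: input=4 -> V=0 FIRE
t=4: input=1 -> V=5
t=5: input=2 -> V=13
t=6: input=0 -> V=9
t=7: input=4 -> V=0 FIRE
t=8: input=2 -> V=10
t=9: input=2 -> V=17
t=10: input=3 -> V=0 FIRE
t=11: input=0 -> V=0
t=12: input=0 -> V=0
t=13: input=3 -> V=15

Answer: 0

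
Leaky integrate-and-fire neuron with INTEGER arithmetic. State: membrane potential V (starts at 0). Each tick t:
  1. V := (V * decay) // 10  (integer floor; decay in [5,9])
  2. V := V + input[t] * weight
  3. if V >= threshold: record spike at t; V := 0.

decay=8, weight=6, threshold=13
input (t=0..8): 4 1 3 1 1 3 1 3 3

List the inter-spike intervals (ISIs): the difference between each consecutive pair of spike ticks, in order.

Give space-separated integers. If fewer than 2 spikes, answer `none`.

Answer: 2 3 2 1

Derivation:
t=0: input=4 -> V=0 FIRE
t=1: input=1 -> V=6
t=2: input=3 -> V=0 FIRE
t=3: input=1 -> V=6
t=4: input=1 -> V=10
t=5: input=3 -> V=0 FIRE
t=6: input=1 -> V=6
t=7: input=3 -> V=0 FIRE
t=8: input=3 -> V=0 FIRE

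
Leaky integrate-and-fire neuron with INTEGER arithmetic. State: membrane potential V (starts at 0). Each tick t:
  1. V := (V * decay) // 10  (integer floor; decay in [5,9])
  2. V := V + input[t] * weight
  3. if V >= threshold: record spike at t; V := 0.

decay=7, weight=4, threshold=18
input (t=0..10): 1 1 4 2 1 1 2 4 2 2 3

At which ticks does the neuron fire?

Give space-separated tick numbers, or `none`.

Answer: 2 7 10

Derivation:
t=0: input=1 -> V=4
t=1: input=1 -> V=6
t=2: input=4 -> V=0 FIRE
t=3: input=2 -> V=8
t=4: input=1 -> V=9
t=5: input=1 -> V=10
t=6: input=2 -> V=15
t=7: input=4 -> V=0 FIRE
t=8: input=2 -> V=8
t=9: input=2 -> V=13
t=10: input=3 -> V=0 FIRE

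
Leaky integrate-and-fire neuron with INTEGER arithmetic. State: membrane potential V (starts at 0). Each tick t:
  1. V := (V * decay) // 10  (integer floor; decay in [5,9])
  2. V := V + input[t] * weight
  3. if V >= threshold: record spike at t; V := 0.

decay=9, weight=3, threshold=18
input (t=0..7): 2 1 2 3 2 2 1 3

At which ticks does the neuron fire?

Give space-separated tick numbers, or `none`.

t=0: input=2 -> V=6
t=1: input=1 -> V=8
t=2: input=2 -> V=13
t=3: input=3 -> V=0 FIRE
t=4: input=2 -> V=6
t=5: input=2 -> V=11
t=6: input=1 -> V=12
t=7: input=3 -> V=0 FIRE

Answer: 3 7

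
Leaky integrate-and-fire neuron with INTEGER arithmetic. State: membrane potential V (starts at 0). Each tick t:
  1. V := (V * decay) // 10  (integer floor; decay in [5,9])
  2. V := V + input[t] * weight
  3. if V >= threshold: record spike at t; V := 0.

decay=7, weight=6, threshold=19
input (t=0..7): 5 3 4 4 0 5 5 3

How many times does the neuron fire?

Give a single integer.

Answer: 5

Derivation:
t=0: input=5 -> V=0 FIRE
t=1: input=3 -> V=18
t=2: input=4 -> V=0 FIRE
t=3: input=4 -> V=0 FIRE
t=4: input=0 -> V=0
t=5: input=5 -> V=0 FIRE
t=6: input=5 -> V=0 FIRE
t=7: input=3 -> V=18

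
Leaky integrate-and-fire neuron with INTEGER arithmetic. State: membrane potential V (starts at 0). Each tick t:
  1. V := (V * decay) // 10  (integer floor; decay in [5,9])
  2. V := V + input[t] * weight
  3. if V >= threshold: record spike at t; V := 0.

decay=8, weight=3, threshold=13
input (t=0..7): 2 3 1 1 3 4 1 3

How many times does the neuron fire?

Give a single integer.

Answer: 3

Derivation:
t=0: input=2 -> V=6
t=1: input=3 -> V=0 FIRE
t=2: input=1 -> V=3
t=3: input=1 -> V=5
t=4: input=3 -> V=0 FIRE
t=5: input=4 -> V=12
t=6: input=1 -> V=12
t=7: input=3 -> V=0 FIRE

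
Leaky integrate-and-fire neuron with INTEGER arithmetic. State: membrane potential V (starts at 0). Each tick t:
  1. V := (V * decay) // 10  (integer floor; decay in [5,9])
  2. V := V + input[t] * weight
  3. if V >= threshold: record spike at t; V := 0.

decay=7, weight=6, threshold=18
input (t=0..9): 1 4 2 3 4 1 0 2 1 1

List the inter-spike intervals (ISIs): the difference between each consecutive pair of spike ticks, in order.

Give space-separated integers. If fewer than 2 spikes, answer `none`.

Answer: 2 1

Derivation:
t=0: input=1 -> V=6
t=1: input=4 -> V=0 FIRE
t=2: input=2 -> V=12
t=3: input=3 -> V=0 FIRE
t=4: input=4 -> V=0 FIRE
t=5: input=1 -> V=6
t=6: input=0 -> V=4
t=7: input=2 -> V=14
t=8: input=1 -> V=15
t=9: input=1 -> V=16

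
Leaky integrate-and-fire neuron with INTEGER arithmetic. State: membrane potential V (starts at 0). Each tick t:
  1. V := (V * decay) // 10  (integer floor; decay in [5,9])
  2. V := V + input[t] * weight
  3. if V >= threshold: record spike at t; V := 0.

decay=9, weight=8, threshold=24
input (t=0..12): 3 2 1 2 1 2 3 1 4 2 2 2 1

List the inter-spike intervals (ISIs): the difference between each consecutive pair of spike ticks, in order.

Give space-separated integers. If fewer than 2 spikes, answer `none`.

t=0: input=3 -> V=0 FIRE
t=1: input=2 -> V=16
t=2: input=1 -> V=22
t=3: input=2 -> V=0 FIRE
t=4: input=1 -> V=8
t=5: input=2 -> V=23
t=6: input=3 -> V=0 FIRE
t=7: input=1 -> V=8
t=8: input=4 -> V=0 FIRE
t=9: input=2 -> V=16
t=10: input=2 -> V=0 FIRE
t=11: input=2 -> V=16
t=12: input=1 -> V=22

Answer: 3 3 2 2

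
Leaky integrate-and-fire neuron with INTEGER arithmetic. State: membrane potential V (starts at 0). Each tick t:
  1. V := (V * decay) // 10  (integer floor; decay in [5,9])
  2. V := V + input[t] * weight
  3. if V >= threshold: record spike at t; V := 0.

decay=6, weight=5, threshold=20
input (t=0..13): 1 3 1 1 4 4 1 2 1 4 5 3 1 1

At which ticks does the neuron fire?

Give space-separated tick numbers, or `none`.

Answer: 4 5 9 10

Derivation:
t=0: input=1 -> V=5
t=1: input=3 -> V=18
t=2: input=1 -> V=15
t=3: input=1 -> V=14
t=4: input=4 -> V=0 FIRE
t=5: input=4 -> V=0 FIRE
t=6: input=1 -> V=5
t=7: input=2 -> V=13
t=8: input=1 -> V=12
t=9: input=4 -> V=0 FIRE
t=10: input=5 -> V=0 FIRE
t=11: input=3 -> V=15
t=12: input=1 -> V=14
t=13: input=1 -> V=13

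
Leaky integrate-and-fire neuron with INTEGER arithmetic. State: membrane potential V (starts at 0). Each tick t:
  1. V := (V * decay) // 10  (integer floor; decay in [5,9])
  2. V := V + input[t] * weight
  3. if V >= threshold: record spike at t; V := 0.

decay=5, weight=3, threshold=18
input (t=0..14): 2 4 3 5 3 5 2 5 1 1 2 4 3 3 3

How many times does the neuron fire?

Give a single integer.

Answer: 3

Derivation:
t=0: input=2 -> V=6
t=1: input=4 -> V=15
t=2: input=3 -> V=16
t=3: input=5 -> V=0 FIRE
t=4: input=3 -> V=9
t=5: input=5 -> V=0 FIRE
t=6: input=2 -> V=6
t=7: input=5 -> V=0 FIRE
t=8: input=1 -> V=3
t=9: input=1 -> V=4
t=10: input=2 -> V=8
t=11: input=4 -> V=16
t=12: input=3 -> V=17
t=13: input=3 -> V=17
t=14: input=3 -> V=17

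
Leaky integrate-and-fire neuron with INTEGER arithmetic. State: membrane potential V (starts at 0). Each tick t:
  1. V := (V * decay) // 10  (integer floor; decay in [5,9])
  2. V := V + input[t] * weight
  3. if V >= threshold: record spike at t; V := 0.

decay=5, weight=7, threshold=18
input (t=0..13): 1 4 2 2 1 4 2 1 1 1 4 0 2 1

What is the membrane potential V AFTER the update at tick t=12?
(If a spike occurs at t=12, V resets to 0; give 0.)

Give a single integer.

Answer: 14

Derivation:
t=0: input=1 -> V=7
t=1: input=4 -> V=0 FIRE
t=2: input=2 -> V=14
t=3: input=2 -> V=0 FIRE
t=4: input=1 -> V=7
t=5: input=4 -> V=0 FIRE
t=6: input=2 -> V=14
t=7: input=1 -> V=14
t=8: input=1 -> V=14
t=9: input=1 -> V=14
t=10: input=4 -> V=0 FIRE
t=11: input=0 -> V=0
t=12: input=2 -> V=14
t=13: input=1 -> V=14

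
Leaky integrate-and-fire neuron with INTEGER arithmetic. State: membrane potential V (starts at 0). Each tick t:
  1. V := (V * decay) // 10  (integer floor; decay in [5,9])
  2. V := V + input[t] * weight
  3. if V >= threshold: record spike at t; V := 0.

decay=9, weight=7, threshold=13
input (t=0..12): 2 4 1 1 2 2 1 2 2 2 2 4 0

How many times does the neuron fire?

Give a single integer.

t=0: input=2 -> V=0 FIRE
t=1: input=4 -> V=0 FIRE
t=2: input=1 -> V=7
t=3: input=1 -> V=0 FIRE
t=4: input=2 -> V=0 FIRE
t=5: input=2 -> V=0 FIRE
t=6: input=1 -> V=7
t=7: input=2 -> V=0 FIRE
t=8: input=2 -> V=0 FIRE
t=9: input=2 -> V=0 FIRE
t=10: input=2 -> V=0 FIRE
t=11: input=4 -> V=0 FIRE
t=12: input=0 -> V=0

Answer: 10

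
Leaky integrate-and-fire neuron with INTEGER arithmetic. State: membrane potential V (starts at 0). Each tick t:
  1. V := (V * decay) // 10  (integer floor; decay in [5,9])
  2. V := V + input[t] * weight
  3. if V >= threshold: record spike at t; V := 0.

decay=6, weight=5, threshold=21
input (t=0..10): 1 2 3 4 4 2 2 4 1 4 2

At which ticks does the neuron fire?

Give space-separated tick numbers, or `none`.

t=0: input=1 -> V=5
t=1: input=2 -> V=13
t=2: input=3 -> V=0 FIRE
t=3: input=4 -> V=20
t=4: input=4 -> V=0 FIRE
t=5: input=2 -> V=10
t=6: input=2 -> V=16
t=7: input=4 -> V=0 FIRE
t=8: input=1 -> V=5
t=9: input=4 -> V=0 FIRE
t=10: input=2 -> V=10

Answer: 2 4 7 9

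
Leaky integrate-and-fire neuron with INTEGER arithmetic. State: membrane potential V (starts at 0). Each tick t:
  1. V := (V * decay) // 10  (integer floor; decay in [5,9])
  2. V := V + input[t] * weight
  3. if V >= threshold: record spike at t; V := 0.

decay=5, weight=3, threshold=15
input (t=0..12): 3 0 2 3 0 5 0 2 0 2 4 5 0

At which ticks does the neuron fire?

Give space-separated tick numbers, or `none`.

Answer: 5 10 11

Derivation:
t=0: input=3 -> V=9
t=1: input=0 -> V=4
t=2: input=2 -> V=8
t=3: input=3 -> V=13
t=4: input=0 -> V=6
t=5: input=5 -> V=0 FIRE
t=6: input=0 -> V=0
t=7: input=2 -> V=6
t=8: input=0 -> V=3
t=9: input=2 -> V=7
t=10: input=4 -> V=0 FIRE
t=11: input=5 -> V=0 FIRE
t=12: input=0 -> V=0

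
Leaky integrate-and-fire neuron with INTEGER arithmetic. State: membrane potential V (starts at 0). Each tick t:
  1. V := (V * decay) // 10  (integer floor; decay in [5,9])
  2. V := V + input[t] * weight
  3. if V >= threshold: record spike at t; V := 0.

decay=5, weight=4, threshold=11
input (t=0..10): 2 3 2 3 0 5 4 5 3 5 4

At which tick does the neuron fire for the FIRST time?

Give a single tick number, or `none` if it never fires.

t=0: input=2 -> V=8
t=1: input=3 -> V=0 FIRE
t=2: input=2 -> V=8
t=3: input=3 -> V=0 FIRE
t=4: input=0 -> V=0
t=5: input=5 -> V=0 FIRE
t=6: input=4 -> V=0 FIRE
t=7: input=5 -> V=0 FIRE
t=8: input=3 -> V=0 FIRE
t=9: input=5 -> V=0 FIRE
t=10: input=4 -> V=0 FIRE

Answer: 1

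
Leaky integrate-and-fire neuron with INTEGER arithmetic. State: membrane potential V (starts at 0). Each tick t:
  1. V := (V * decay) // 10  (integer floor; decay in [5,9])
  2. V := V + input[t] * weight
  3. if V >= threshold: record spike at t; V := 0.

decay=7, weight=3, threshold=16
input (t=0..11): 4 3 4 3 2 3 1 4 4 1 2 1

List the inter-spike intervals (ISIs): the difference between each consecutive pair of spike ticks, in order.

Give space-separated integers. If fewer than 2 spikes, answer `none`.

t=0: input=4 -> V=12
t=1: input=3 -> V=0 FIRE
t=2: input=4 -> V=12
t=3: input=3 -> V=0 FIRE
t=4: input=2 -> V=6
t=5: input=3 -> V=13
t=6: input=1 -> V=12
t=7: input=4 -> V=0 FIRE
t=8: input=4 -> V=12
t=9: input=1 -> V=11
t=10: input=2 -> V=13
t=11: input=1 -> V=12

Answer: 2 4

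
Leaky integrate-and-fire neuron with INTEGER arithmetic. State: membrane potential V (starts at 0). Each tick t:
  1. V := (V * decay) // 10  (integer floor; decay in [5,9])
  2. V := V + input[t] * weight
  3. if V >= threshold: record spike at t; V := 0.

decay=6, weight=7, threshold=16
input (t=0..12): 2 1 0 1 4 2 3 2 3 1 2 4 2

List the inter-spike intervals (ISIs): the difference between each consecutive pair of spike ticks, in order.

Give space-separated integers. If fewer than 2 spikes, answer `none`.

Answer: 2 2 2 1

Derivation:
t=0: input=2 -> V=14
t=1: input=1 -> V=15
t=2: input=0 -> V=9
t=3: input=1 -> V=12
t=4: input=4 -> V=0 FIRE
t=5: input=2 -> V=14
t=6: input=3 -> V=0 FIRE
t=7: input=2 -> V=14
t=8: input=3 -> V=0 FIRE
t=9: input=1 -> V=7
t=10: input=2 -> V=0 FIRE
t=11: input=4 -> V=0 FIRE
t=12: input=2 -> V=14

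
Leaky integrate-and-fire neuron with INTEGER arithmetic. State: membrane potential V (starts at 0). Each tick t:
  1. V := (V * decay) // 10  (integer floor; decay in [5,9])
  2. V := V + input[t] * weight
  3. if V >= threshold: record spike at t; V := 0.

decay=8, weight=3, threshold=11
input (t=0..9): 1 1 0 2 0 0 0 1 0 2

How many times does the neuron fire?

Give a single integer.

Answer: 0

Derivation:
t=0: input=1 -> V=3
t=1: input=1 -> V=5
t=2: input=0 -> V=4
t=3: input=2 -> V=9
t=4: input=0 -> V=7
t=5: input=0 -> V=5
t=6: input=0 -> V=4
t=7: input=1 -> V=6
t=8: input=0 -> V=4
t=9: input=2 -> V=9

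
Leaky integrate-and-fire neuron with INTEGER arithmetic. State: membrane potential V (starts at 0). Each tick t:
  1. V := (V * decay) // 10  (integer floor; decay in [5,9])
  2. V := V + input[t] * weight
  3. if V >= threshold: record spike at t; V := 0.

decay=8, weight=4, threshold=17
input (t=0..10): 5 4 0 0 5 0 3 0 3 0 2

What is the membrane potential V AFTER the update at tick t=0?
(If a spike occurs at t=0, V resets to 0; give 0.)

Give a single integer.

Answer: 0

Derivation:
t=0: input=5 -> V=0 FIRE
t=1: input=4 -> V=16
t=2: input=0 -> V=12
t=3: input=0 -> V=9
t=4: input=5 -> V=0 FIRE
t=5: input=0 -> V=0
t=6: input=3 -> V=12
t=7: input=0 -> V=9
t=8: input=3 -> V=0 FIRE
t=9: input=0 -> V=0
t=10: input=2 -> V=8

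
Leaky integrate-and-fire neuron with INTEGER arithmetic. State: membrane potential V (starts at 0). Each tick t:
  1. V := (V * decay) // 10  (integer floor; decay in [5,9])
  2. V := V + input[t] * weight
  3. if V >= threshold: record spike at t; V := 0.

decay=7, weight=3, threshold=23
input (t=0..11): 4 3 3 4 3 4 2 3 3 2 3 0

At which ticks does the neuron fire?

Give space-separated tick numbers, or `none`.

t=0: input=4 -> V=12
t=1: input=3 -> V=17
t=2: input=3 -> V=20
t=3: input=4 -> V=0 FIRE
t=4: input=3 -> V=9
t=5: input=4 -> V=18
t=6: input=2 -> V=18
t=7: input=3 -> V=21
t=8: input=3 -> V=0 FIRE
t=9: input=2 -> V=6
t=10: input=3 -> V=13
t=11: input=0 -> V=9

Answer: 3 8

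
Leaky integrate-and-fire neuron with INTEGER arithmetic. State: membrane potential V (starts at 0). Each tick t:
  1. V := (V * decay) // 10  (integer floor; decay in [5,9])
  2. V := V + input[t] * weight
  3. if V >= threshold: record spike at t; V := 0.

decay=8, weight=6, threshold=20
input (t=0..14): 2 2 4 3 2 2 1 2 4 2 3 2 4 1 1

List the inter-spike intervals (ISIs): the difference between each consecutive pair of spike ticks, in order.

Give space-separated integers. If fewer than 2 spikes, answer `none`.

t=0: input=2 -> V=12
t=1: input=2 -> V=0 FIRE
t=2: input=4 -> V=0 FIRE
t=3: input=3 -> V=18
t=4: input=2 -> V=0 FIRE
t=5: input=2 -> V=12
t=6: input=1 -> V=15
t=7: input=2 -> V=0 FIRE
t=8: input=4 -> V=0 FIRE
t=9: input=2 -> V=12
t=10: input=3 -> V=0 FIRE
t=11: input=2 -> V=12
t=12: input=4 -> V=0 FIRE
t=13: input=1 -> V=6
t=14: input=1 -> V=10

Answer: 1 2 3 1 2 2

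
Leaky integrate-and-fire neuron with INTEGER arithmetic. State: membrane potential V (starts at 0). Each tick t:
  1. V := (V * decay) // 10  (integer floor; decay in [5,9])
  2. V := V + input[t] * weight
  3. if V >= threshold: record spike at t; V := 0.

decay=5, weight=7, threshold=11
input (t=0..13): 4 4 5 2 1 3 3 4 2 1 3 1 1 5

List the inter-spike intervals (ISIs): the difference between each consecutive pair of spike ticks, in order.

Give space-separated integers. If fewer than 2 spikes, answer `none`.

Answer: 1 1 1 2 1 1 1 2 3

Derivation:
t=0: input=4 -> V=0 FIRE
t=1: input=4 -> V=0 FIRE
t=2: input=5 -> V=0 FIRE
t=3: input=2 -> V=0 FIRE
t=4: input=1 -> V=7
t=5: input=3 -> V=0 FIRE
t=6: input=3 -> V=0 FIRE
t=7: input=4 -> V=0 FIRE
t=8: input=2 -> V=0 FIRE
t=9: input=1 -> V=7
t=10: input=3 -> V=0 FIRE
t=11: input=1 -> V=7
t=12: input=1 -> V=10
t=13: input=5 -> V=0 FIRE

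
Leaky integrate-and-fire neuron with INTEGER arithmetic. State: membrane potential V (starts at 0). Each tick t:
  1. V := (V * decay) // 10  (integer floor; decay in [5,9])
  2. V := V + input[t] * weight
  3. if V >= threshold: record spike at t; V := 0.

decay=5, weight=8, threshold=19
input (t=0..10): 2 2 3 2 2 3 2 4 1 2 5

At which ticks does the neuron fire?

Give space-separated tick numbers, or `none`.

Answer: 1 2 4 5 7 9 10

Derivation:
t=0: input=2 -> V=16
t=1: input=2 -> V=0 FIRE
t=2: input=3 -> V=0 FIRE
t=3: input=2 -> V=16
t=4: input=2 -> V=0 FIRE
t=5: input=3 -> V=0 FIRE
t=6: input=2 -> V=16
t=7: input=4 -> V=0 FIRE
t=8: input=1 -> V=8
t=9: input=2 -> V=0 FIRE
t=10: input=5 -> V=0 FIRE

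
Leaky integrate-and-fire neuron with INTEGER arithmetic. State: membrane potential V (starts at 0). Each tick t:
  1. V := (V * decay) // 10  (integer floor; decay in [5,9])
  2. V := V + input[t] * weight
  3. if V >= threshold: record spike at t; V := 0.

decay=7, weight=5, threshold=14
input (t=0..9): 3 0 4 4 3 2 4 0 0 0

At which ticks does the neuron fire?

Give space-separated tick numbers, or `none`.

Answer: 0 2 3 4 6

Derivation:
t=0: input=3 -> V=0 FIRE
t=1: input=0 -> V=0
t=2: input=4 -> V=0 FIRE
t=3: input=4 -> V=0 FIRE
t=4: input=3 -> V=0 FIRE
t=5: input=2 -> V=10
t=6: input=4 -> V=0 FIRE
t=7: input=0 -> V=0
t=8: input=0 -> V=0
t=9: input=0 -> V=0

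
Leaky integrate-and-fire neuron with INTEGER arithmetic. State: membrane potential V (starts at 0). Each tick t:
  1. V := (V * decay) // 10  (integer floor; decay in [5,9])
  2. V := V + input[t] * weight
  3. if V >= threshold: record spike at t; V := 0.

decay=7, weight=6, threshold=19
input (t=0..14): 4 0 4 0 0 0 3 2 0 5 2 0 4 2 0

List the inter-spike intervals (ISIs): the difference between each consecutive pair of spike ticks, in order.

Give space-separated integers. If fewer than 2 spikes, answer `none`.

t=0: input=4 -> V=0 FIRE
t=1: input=0 -> V=0
t=2: input=4 -> V=0 FIRE
t=3: input=0 -> V=0
t=4: input=0 -> V=0
t=5: input=0 -> V=0
t=6: input=3 -> V=18
t=7: input=2 -> V=0 FIRE
t=8: input=0 -> V=0
t=9: input=5 -> V=0 FIRE
t=10: input=2 -> V=12
t=11: input=0 -> V=8
t=12: input=4 -> V=0 FIRE
t=13: input=2 -> V=12
t=14: input=0 -> V=8

Answer: 2 5 2 3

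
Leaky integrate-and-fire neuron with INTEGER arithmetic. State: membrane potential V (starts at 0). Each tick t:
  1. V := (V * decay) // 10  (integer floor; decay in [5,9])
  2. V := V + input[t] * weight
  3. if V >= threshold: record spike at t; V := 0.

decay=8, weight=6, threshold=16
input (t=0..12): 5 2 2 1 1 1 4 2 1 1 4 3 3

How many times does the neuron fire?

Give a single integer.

Answer: 7

Derivation:
t=0: input=5 -> V=0 FIRE
t=1: input=2 -> V=12
t=2: input=2 -> V=0 FIRE
t=3: input=1 -> V=6
t=4: input=1 -> V=10
t=5: input=1 -> V=14
t=6: input=4 -> V=0 FIRE
t=7: input=2 -> V=12
t=8: input=1 -> V=15
t=9: input=1 -> V=0 FIRE
t=10: input=4 -> V=0 FIRE
t=11: input=3 -> V=0 FIRE
t=12: input=3 -> V=0 FIRE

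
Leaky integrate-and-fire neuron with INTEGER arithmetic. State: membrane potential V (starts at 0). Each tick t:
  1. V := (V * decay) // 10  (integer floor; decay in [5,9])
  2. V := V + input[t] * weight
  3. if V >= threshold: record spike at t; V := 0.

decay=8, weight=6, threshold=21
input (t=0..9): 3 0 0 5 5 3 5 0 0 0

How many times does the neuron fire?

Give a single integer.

Answer: 3

Derivation:
t=0: input=3 -> V=18
t=1: input=0 -> V=14
t=2: input=0 -> V=11
t=3: input=5 -> V=0 FIRE
t=4: input=5 -> V=0 FIRE
t=5: input=3 -> V=18
t=6: input=5 -> V=0 FIRE
t=7: input=0 -> V=0
t=8: input=0 -> V=0
t=9: input=0 -> V=0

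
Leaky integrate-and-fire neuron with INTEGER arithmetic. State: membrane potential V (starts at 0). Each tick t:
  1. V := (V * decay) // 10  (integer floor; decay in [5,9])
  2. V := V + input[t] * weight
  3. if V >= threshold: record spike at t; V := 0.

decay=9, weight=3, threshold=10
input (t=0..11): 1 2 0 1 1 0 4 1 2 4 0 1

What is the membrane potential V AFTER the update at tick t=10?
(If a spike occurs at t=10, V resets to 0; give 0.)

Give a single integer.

Answer: 0

Derivation:
t=0: input=1 -> V=3
t=1: input=2 -> V=8
t=2: input=0 -> V=7
t=3: input=1 -> V=9
t=4: input=1 -> V=0 FIRE
t=5: input=0 -> V=0
t=6: input=4 -> V=0 FIRE
t=7: input=1 -> V=3
t=8: input=2 -> V=8
t=9: input=4 -> V=0 FIRE
t=10: input=0 -> V=0
t=11: input=1 -> V=3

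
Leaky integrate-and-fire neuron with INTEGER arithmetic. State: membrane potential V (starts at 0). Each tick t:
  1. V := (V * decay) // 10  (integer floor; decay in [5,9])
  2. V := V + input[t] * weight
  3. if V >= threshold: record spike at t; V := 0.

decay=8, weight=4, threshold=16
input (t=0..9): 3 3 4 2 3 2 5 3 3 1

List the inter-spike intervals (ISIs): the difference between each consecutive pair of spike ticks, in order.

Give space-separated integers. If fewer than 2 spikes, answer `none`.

Answer: 1 2 2 2

Derivation:
t=0: input=3 -> V=12
t=1: input=3 -> V=0 FIRE
t=2: input=4 -> V=0 FIRE
t=3: input=2 -> V=8
t=4: input=3 -> V=0 FIRE
t=5: input=2 -> V=8
t=6: input=5 -> V=0 FIRE
t=7: input=3 -> V=12
t=8: input=3 -> V=0 FIRE
t=9: input=1 -> V=4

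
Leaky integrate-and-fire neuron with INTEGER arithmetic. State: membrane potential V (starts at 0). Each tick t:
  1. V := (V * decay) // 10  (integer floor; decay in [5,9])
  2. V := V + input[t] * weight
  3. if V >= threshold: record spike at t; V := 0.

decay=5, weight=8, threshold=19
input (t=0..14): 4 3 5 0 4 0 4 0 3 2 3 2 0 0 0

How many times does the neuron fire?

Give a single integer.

t=0: input=4 -> V=0 FIRE
t=1: input=3 -> V=0 FIRE
t=2: input=5 -> V=0 FIRE
t=3: input=0 -> V=0
t=4: input=4 -> V=0 FIRE
t=5: input=0 -> V=0
t=6: input=4 -> V=0 FIRE
t=7: input=0 -> V=0
t=8: input=3 -> V=0 FIRE
t=9: input=2 -> V=16
t=10: input=3 -> V=0 FIRE
t=11: input=2 -> V=16
t=12: input=0 -> V=8
t=13: input=0 -> V=4
t=14: input=0 -> V=2

Answer: 7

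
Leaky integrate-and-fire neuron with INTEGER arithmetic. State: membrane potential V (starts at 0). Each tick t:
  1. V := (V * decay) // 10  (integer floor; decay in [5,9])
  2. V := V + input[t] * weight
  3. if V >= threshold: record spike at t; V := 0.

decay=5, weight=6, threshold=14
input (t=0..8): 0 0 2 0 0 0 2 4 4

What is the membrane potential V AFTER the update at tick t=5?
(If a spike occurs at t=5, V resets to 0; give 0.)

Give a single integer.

t=0: input=0 -> V=0
t=1: input=0 -> V=0
t=2: input=2 -> V=12
t=3: input=0 -> V=6
t=4: input=0 -> V=3
t=5: input=0 -> V=1
t=6: input=2 -> V=12
t=7: input=4 -> V=0 FIRE
t=8: input=4 -> V=0 FIRE

Answer: 1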